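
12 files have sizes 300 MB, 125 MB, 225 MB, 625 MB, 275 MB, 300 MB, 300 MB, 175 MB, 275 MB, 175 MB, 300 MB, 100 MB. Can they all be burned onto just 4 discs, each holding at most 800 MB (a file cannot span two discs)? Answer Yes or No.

Yes

A valid assignment using 4 discs:
  disc 1: 625 + 175 = 800
  disc 2: 300 + 300 + 175 = 775
  disc 3: 300 + 275 + 225 = 800
  disc 4: 300 + 275 + 125 + 100 = 800
Every load is within 800 MB, so 4 discs suffice.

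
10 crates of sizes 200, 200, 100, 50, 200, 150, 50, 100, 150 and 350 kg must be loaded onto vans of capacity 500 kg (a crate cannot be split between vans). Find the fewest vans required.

Total = 350 + 200 + 200 + 200 + 150 + 150 + 100 + 100 + 50 + 50 = 1550 kg.
Lower bound: ⌈1550/500⌉ = 4 vans.
A packing using 4 vans:
  van 1: 350 + 150 = 500
  van 2: 200 + 200 + 100 = 500
  van 3: 200 + 150 + 100 + 50 = 500
  van 4: 50 = 50
This matches the lower bound, so 4 is optimal.

4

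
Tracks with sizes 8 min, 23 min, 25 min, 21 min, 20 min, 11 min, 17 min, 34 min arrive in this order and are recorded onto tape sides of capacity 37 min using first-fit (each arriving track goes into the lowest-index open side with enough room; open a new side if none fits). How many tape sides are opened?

  8 → side 1 (new)  [load 8/37]
  23 → side 1  [load 31/37]
  25 → side 2 (new)  [load 25/37]
  21 → side 3 (new)  [load 21/37]
  20 → side 4 (new)  [load 20/37]
  11 → side 2  [load 36/37]
  17 → side 4  [load 37/37]
  34 → side 5 (new)  [load 34/37]
5 tape sides opened.

5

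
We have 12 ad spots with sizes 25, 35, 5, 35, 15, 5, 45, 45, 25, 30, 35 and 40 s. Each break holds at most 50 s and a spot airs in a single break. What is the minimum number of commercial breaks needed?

8

Total = 45 + 45 + 40 + 35 + 35 + 35 + 30 + 25 + 25 + 15 + 5 + 5 = 340 s.
Lower bound: ⌈340/50⌉ = 7 commercial breaks.
A packing using 8 commercial breaks:
  break 1: 45 + 5 = 50
  break 2: 45 + 5 = 50
  break 3: 40 = 40
  break 4: 35 + 15 = 50
  break 5: 35 = 35
  break 6: 35 = 35
  break 7: 30 = 30
  break 8: 25 + 25 = 50
No arrangement into 7 commercial breaks stays within capacity, so 8 is optimal.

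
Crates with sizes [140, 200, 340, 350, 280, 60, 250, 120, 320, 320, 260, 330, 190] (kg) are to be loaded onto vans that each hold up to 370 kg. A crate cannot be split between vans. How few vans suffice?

10

Total = 350 + 340 + 330 + 320 + 320 + 280 + 260 + 250 + 200 + 190 + 140 + 120 + 60 = 3160 kg.
Lower bound: ⌈3160/370⌉ = 9 vans.
Also, 10 crates each exceed 185 kg, and no two of those can share a van, so at least 10 vans are needed.
A packing using 10 vans:
  van 1: 350 = 350
  van 2: 340 = 340
  van 3: 330 = 330
  van 4: 320 = 320
  van 5: 320 = 320
  van 6: 280 + 60 = 340
  van 7: 260 = 260
  van 8: 250 + 120 = 370
  van 9: 200 + 140 = 340
  van 10: 190 = 190
This matches the lower bound, so 10 is optimal.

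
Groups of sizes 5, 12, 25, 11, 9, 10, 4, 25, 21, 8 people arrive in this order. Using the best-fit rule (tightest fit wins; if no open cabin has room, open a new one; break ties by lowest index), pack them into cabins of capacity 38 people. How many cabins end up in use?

4

  5 → cabin 1 (new)  [load 5/38]
  12 → cabin 1  [load 17/38]
  25 → cabin 2 (new)  [load 25/38]
  11 → cabin 2  [load 36/38]
  9 → cabin 1  [load 26/38]
  10 → cabin 1  [load 36/38]
  4 → cabin 3 (new)  [load 4/38]
  25 → cabin 3  [load 29/38]
  21 → cabin 4 (new)  [load 21/38]
  8 → cabin 3  [load 37/38]
4 cabins opened.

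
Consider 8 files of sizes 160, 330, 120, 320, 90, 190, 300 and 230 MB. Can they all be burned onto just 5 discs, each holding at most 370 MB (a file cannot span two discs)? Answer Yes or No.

No

Total = 1740 MB; ⌈1740/370⌉ = 5.
The bound of 5 does not rule out 5, but exhaustive search shows no assignment into 5 discs of capacity 370 MB exists — the minimum is 6.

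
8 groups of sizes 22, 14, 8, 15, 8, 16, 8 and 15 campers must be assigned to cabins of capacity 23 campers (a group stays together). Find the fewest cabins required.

Total = 22 + 16 + 15 + 15 + 14 + 8 + 8 + 8 = 106 campers.
Lower bound: ⌈106/23⌉ = 5 cabins.
A packing using 5 cabins:
  cabin 1: 22 = 22
  cabin 2: 16 = 16
  cabin 3: 15 + 8 = 23
  cabin 4: 15 + 8 = 23
  cabin 5: 14 + 8 = 22
This matches the lower bound, so 5 is optimal.

5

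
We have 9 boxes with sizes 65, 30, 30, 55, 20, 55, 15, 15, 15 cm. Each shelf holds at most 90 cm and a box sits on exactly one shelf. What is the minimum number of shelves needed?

Total = 65 + 55 + 55 + 30 + 30 + 20 + 15 + 15 + 15 = 300 cm.
Lower bound: ⌈300/90⌉ = 4 shelves.
A packing using 4 shelves:
  shelf 1: 65 + 20 = 85
  shelf 2: 55 + 30 = 85
  shelf 3: 55 + 30 = 85
  shelf 4: 15 + 15 + 15 = 45
This matches the lower bound, so 4 is optimal.

4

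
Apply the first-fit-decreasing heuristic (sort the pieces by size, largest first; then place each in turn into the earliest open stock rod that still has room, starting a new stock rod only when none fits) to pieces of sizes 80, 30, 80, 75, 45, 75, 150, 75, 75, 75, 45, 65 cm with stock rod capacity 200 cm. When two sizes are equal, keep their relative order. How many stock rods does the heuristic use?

5

Sorted descending: 150, 80, 80, 75, 75, 75, 75, 75, 65, 45, 45, 30.
  150 → stock rod 1 (new)  [load 150/200]
  80 → stock rod 2 (new)  [load 80/200]
  80 → stock rod 2  [load 160/200]
  75 → stock rod 3 (new)  [load 75/200]
  75 → stock rod 3  [load 150/200]
  75 → stock rod 4 (new)  [load 75/200]
  75 → stock rod 4  [load 150/200]
  75 → stock rod 5 (new)  [load 75/200]
  65 → stock rod 5  [load 140/200]
  45 → stock rod 1  [load 195/200]
  45 → stock rod 3  [load 195/200]
  30 → stock rod 2  [load 190/200]
5 stock rods opened.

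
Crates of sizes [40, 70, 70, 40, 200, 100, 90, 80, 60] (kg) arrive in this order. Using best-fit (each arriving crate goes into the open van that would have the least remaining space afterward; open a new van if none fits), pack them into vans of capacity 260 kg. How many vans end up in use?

4

  40 → van 1 (new)  [load 40/260]
  70 → van 1  [load 110/260]
  70 → van 1  [load 180/260]
  40 → van 1  [load 220/260]
  200 → van 2 (new)  [load 200/260]
  100 → van 3 (new)  [load 100/260]
  90 → van 3  [load 190/260]
  80 → van 4 (new)  [load 80/260]
  60 → van 2  [load 260/260]
4 vans opened.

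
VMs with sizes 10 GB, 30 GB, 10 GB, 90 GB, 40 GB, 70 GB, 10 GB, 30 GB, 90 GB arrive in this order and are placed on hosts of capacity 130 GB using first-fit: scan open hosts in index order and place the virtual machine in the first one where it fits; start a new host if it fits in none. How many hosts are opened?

  10 → host 1 (new)  [load 10/130]
  30 → host 1  [load 40/130]
  10 → host 1  [load 50/130]
  90 → host 2 (new)  [load 90/130]
  40 → host 1  [load 90/130]
  70 → host 3 (new)  [load 70/130]
  10 → host 1  [load 100/130]
  30 → host 1  [load 130/130]
  90 → host 4 (new)  [load 90/130]
4 hosts opened.

4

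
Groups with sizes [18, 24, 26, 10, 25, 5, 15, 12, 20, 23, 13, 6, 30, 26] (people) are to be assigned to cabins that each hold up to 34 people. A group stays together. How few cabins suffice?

9

Total = 30 + 26 + 26 + 25 + 24 + 23 + 20 + 18 + 15 + 13 + 12 + 10 + 6 + 5 = 253 people.
Lower bound: ⌈253/34⌉ = 8 cabins.
A packing using 9 cabins:
  cabin 1: 30 = 30
  cabin 2: 26 + 6 = 32
  cabin 3: 26 + 5 = 31
  cabin 4: 25 = 25
  cabin 5: 24 + 10 = 34
  cabin 6: 23 = 23
  cabin 7: 20 + 13 = 33
  cabin 8: 18 + 15 = 33
  cabin 9: 12 = 12
No arrangement into 8 cabins stays within capacity, so 9 is optimal.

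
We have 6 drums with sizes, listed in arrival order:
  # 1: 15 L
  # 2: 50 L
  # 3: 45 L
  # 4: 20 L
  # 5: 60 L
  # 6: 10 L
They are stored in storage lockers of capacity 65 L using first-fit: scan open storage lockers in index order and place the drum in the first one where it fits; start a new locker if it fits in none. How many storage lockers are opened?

  15 → locker 1 (new)  [load 15/65]
  50 → locker 1  [load 65/65]
  45 → locker 2 (new)  [load 45/65]
  20 → locker 2  [load 65/65]
  60 → locker 3 (new)  [load 60/65]
  10 → locker 4 (new)  [load 10/65]
4 storage lockers opened.

4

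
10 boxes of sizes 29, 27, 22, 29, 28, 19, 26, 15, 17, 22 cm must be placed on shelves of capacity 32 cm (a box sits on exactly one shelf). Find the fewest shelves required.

9

Total = 29 + 29 + 28 + 27 + 26 + 22 + 22 + 19 + 17 + 15 = 234 cm.
Lower bound: ⌈234/32⌉ = 8 shelves.
Also, 9 boxes each exceed 16 cm, and no two of those can share a shelf, so at least 9 shelves are needed.
A packing using 9 shelves:
  shelf 1: 29 = 29
  shelf 2: 29 = 29
  shelf 3: 28 = 28
  shelf 4: 27 = 27
  shelf 5: 26 = 26
  shelf 6: 22 = 22
  shelf 7: 22 = 22
  shelf 8: 19 = 19
  shelf 9: 17 + 15 = 32
This matches the lower bound, so 9 is optimal.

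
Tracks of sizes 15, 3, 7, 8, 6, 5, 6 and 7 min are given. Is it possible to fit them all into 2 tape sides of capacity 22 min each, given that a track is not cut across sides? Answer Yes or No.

No

Total = 57 min; ⌈57/22⌉ = 3.
At least 3 tape sides are required, but only 2 are allowed.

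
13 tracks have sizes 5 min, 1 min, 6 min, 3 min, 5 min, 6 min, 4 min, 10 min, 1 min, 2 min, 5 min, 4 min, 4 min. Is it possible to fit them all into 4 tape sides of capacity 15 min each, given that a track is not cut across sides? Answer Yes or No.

Yes

A valid assignment using 4 tape sides:
  side 1: 10 + 5 = 15
  side 2: 6 + 6 + 3 = 15
  side 3: 5 + 5 + 4 + 1 = 15
  side 4: 4 + 4 + 2 + 1 = 11
Every load is within 15 min, so 4 tape sides suffice.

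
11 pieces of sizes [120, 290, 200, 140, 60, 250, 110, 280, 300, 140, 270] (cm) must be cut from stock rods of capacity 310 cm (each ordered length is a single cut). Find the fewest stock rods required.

Total = 300 + 290 + 280 + 270 + 250 + 200 + 140 + 140 + 120 + 110 + 60 = 2160 cm.
Lower bound: ⌈2160/310⌉ = 7 stock rods.
A packing using 8 stock rods:
  stock rod 1: 300 = 300
  stock rod 2: 290 = 290
  stock rod 3: 280 = 280
  stock rod 4: 270 = 270
  stock rod 5: 250 + 60 = 310
  stock rod 6: 200 + 110 = 310
  stock rod 7: 140 + 140 = 280
  stock rod 8: 120 = 120
No arrangement into 7 stock rods stays within capacity, so 8 is optimal.

8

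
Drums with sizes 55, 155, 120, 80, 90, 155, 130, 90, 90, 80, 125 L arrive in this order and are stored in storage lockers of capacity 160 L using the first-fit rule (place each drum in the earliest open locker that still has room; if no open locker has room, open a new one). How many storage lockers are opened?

  55 → locker 1 (new)  [load 55/160]
  155 → locker 2 (new)  [load 155/160]
  120 → locker 3 (new)  [load 120/160]
  80 → locker 1  [load 135/160]
  90 → locker 4 (new)  [load 90/160]
  155 → locker 5 (new)  [load 155/160]
  130 → locker 6 (new)  [load 130/160]
  90 → locker 7 (new)  [load 90/160]
  90 → locker 8 (new)  [load 90/160]
  80 → locker 9 (new)  [load 80/160]
  125 → locker 10 (new)  [load 125/160]
10 storage lockers opened.

10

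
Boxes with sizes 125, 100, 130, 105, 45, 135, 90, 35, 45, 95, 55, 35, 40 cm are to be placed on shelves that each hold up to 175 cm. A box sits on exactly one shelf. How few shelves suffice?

7

Total = 135 + 130 + 125 + 105 + 100 + 95 + 90 + 55 + 45 + 45 + 40 + 35 + 35 = 1035 cm.
Lower bound: ⌈1035/175⌉ = 6 shelves.
Also, 7 boxes each exceed 175/2 cm, and no two of those can share a shelf, so at least 7 shelves are needed.
A packing using 7 shelves:
  shelf 1: 135 + 40 = 175
  shelf 2: 130 + 45 = 175
  shelf 3: 125 + 45 = 170
  shelf 4: 105 + 55 = 160
  shelf 5: 100 + 35 + 35 = 170
  shelf 6: 95 = 95
  shelf 7: 90 = 90
This matches the lower bound, so 7 is optimal.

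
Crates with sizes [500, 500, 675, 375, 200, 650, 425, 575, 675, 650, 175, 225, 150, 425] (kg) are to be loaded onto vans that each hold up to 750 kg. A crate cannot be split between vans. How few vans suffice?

10

Total = 675 + 675 + 650 + 650 + 575 + 500 + 500 + 425 + 425 + 375 + 225 + 200 + 175 + 150 = 6200 kg.
Lower bound: ⌈6200/750⌉ = 9 vans.
A packing using 10 vans:
  van 1: 675 = 675
  van 2: 675 = 675
  van 3: 650 = 650
  van 4: 650 = 650
  van 5: 575 + 175 = 750
  van 6: 500 + 225 = 725
  van 7: 500 + 200 = 700
  van 8: 425 + 150 = 575
  van 9: 425 = 425
  van 10: 375 = 375
No arrangement into 9 vans stays within capacity, so 10 is optimal.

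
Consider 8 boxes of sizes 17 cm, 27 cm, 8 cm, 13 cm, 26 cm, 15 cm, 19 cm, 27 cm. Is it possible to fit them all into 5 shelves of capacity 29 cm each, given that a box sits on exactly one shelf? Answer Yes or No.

No

Total = 152 cm; ⌈152/29⌉ = 6.
At least 6 shelves are required, but only 5 are allowed.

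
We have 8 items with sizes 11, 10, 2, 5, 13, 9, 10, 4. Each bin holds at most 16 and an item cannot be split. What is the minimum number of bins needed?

Total = 13 + 11 + 10 + 10 + 9 + 5 + 4 + 2 = 64.
Lower bound: ⌈64/16⌉ = 4 bins.
Also, 5 items each exceed 8, and no two of those can share a bin, so at least 5 bins are needed.
A packing using 5 bins:
  bin 1: 13 + 2 = 15
  bin 2: 11 + 5 = 16
  bin 3: 10 + 4 = 14
  bin 4: 10 = 10
  bin 5: 9 = 9
This matches the lower bound, so 5 is optimal.

5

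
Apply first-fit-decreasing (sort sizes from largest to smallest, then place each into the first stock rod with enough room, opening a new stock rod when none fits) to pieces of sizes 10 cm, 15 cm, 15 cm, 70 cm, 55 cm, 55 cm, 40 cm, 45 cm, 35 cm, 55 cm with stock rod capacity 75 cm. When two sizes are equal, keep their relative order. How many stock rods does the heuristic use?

Sorted descending: 70, 55, 55, 55, 45, 40, 35, 15, 15, 10.
  70 → stock rod 1 (new)  [load 70/75]
  55 → stock rod 2 (new)  [load 55/75]
  55 → stock rod 3 (new)  [load 55/75]
  55 → stock rod 4 (new)  [load 55/75]
  45 → stock rod 5 (new)  [load 45/75]
  40 → stock rod 6 (new)  [load 40/75]
  35 → stock rod 6  [load 75/75]
  15 → stock rod 2  [load 70/75]
  15 → stock rod 3  [load 70/75]
  10 → stock rod 4  [load 65/75]
6 stock rods opened.

6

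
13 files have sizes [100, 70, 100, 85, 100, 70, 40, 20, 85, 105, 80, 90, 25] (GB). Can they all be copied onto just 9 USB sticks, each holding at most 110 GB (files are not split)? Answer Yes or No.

Total = 970 GB; ⌈970/110⌉ = 9.
10 files each exceed half the capacity and cannot share a USB stick, forcing at least 10 USB sticks.
At least 10 USB sticks are required, but only 9 are allowed.

No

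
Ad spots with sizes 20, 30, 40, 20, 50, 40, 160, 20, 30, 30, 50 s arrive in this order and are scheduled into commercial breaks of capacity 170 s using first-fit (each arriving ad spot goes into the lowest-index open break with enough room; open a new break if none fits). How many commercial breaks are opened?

  20 → break 1 (new)  [load 20/170]
  30 → break 1  [load 50/170]
  40 → break 1  [load 90/170]
  20 → break 1  [load 110/170]
  50 → break 1  [load 160/170]
  40 → break 2 (new)  [load 40/170]
  160 → break 3 (new)  [load 160/170]
  20 → break 2  [load 60/170]
  30 → break 2  [load 90/170]
  30 → break 2  [load 120/170]
  50 → break 2  [load 170/170]
3 commercial breaks opened.

3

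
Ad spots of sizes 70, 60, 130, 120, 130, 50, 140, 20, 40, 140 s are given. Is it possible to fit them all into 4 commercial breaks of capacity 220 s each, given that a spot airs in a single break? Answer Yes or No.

No

Total = 900 s; ⌈900/220⌉ = 5.
At least 5 commercial breaks are required, but only 4 are allowed.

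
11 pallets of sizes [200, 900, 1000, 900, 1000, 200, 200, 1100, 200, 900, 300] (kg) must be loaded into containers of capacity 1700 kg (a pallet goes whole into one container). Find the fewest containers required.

6

Total = 1100 + 1000 + 1000 + 900 + 900 + 900 + 300 + 200 + 200 + 200 + 200 = 6900 kg.
Lower bound: ⌈6900/1700⌉ = 5 containers.
Also, 6 pallets each exceed 850 kg, and no two of those can share a container, so at least 6 containers are needed.
A packing using 6 containers:
  container 1: 1100 + 300 + 200 = 1600
  container 2: 1000 + 200 + 200 + 200 = 1600
  container 3: 1000 = 1000
  container 4: 900 = 900
  container 5: 900 = 900
  container 6: 900 = 900
This matches the lower bound, so 6 is optimal.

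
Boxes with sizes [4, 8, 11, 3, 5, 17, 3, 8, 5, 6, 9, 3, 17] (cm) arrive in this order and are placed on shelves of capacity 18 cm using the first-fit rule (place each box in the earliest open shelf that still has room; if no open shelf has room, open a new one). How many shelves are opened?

  4 → shelf 1 (new)  [load 4/18]
  8 → shelf 1  [load 12/18]
  11 → shelf 2 (new)  [load 11/18]
  3 → shelf 1  [load 15/18]
  5 → shelf 2  [load 16/18]
  17 → shelf 3 (new)  [load 17/18]
  3 → shelf 1  [load 18/18]
  8 → shelf 4 (new)  [load 8/18]
  5 → shelf 4  [load 13/18]
  6 → shelf 5 (new)  [load 6/18]
  9 → shelf 5  [load 15/18]
  3 → shelf 4  [load 16/18]
  17 → shelf 6 (new)  [load 17/18]
6 shelves opened.

6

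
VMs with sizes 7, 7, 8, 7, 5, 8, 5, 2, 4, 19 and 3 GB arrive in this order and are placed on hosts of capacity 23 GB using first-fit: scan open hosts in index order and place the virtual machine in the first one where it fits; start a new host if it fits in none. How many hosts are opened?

4

  7 → host 1 (new)  [load 7/23]
  7 → host 1  [load 14/23]
  8 → host 1  [load 22/23]
  7 → host 2 (new)  [load 7/23]
  5 → host 2  [load 12/23]
  8 → host 2  [load 20/23]
  5 → host 3 (new)  [load 5/23]
  2 → host 2  [load 22/23]
  4 → host 3  [load 9/23]
  19 → host 4 (new)  [load 19/23]
  3 → host 3  [load 12/23]
4 hosts opened.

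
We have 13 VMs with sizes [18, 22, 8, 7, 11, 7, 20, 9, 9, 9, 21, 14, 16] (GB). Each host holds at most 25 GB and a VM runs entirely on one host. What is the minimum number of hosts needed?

8

Total = 22 + 21 + 20 + 18 + 16 + 14 + 11 + 9 + 9 + 9 + 8 + 7 + 7 = 171 GB.
Lower bound: ⌈171/25⌉ = 7 hosts.
A packing using 8 hosts:
  host 1: 22 = 22
  host 2: 21 = 21
  host 3: 20 = 20
  host 4: 18 + 7 = 25
  host 5: 16 + 9 = 25
  host 6: 14 + 11 = 25
  host 7: 9 + 9 + 7 = 25
  host 8: 8 = 8
No arrangement into 7 hosts stays within capacity, so 8 is optimal.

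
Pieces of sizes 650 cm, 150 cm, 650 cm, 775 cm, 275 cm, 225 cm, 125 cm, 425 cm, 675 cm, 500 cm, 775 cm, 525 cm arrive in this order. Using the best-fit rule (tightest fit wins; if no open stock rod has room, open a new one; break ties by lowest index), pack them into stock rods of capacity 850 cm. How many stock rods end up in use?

  650 → stock rod 1 (new)  [load 650/850]
  150 → stock rod 1  [load 800/850]
  650 → stock rod 2 (new)  [load 650/850]
  775 → stock rod 3 (new)  [load 775/850]
  275 → stock rod 4 (new)  [load 275/850]
  225 → stock rod 4  [load 500/850]
  125 → stock rod 2  [load 775/850]
  425 → stock rod 5 (new)  [load 425/850]
  675 → stock rod 6 (new)  [load 675/850]
  500 → stock rod 7 (new)  [load 500/850]
  775 → stock rod 8 (new)  [load 775/850]
  525 → stock rod 9 (new)  [load 525/850]
9 stock rods opened.

9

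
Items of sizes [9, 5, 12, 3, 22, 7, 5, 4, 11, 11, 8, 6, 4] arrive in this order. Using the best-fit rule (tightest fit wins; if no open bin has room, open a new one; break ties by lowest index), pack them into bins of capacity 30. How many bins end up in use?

  9 → bin 1 (new)  [load 9/30]
  5 → bin 1  [load 14/30]
  12 → bin 1  [load 26/30]
  3 → bin 1  [load 29/30]
  22 → bin 2 (new)  [load 22/30]
  7 → bin 2  [load 29/30]
  5 → bin 3 (new)  [load 5/30]
  4 → bin 3  [load 9/30]
  11 → bin 3  [load 20/30]
  11 → bin 4 (new)  [load 11/30]
  8 → bin 3  [load 28/30]
  6 → bin 4  [load 17/30]
  4 → bin 4  [load 21/30]
4 bins opened.

4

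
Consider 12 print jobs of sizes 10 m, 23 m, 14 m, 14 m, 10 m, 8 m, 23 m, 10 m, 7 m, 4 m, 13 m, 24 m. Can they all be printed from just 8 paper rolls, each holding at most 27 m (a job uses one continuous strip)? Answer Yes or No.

Yes

A valid assignment using 7 paper rolls:
  roll 1: 24 = 24
  roll 2: 23 + 4 = 27
  roll 3: 23 = 23
  roll 4: 14 + 13 = 27
  roll 5: 14 + 10 = 24
  roll 6: 10 + 10 + 7 = 27
  roll 7: 8 = 8
That uses only 7 ≤ 8, so 8 paper rolls are enough.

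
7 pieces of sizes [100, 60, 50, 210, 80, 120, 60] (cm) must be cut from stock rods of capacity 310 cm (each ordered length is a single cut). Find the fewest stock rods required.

Total = 210 + 120 + 100 + 80 + 60 + 60 + 50 = 680 cm.
Lower bound: ⌈680/310⌉ = 3 stock rods.
A packing using 3 stock rods:
  stock rod 1: 210 + 100 = 310
  stock rod 2: 120 + 80 + 60 + 50 = 310
  stock rod 3: 60 = 60
This matches the lower bound, so 3 is optimal.

3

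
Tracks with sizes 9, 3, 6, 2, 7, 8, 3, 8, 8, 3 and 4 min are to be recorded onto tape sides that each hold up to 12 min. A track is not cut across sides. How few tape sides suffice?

Total = 9 + 8 + 8 + 8 + 7 + 6 + 4 + 3 + 3 + 3 + 2 = 61 min.
Lower bound: ⌈61/12⌉ = 6 tape sides.
A packing using 6 tape sides:
  side 1: 9 + 3 = 12
  side 2: 8 + 4 = 12
  side 3: 8 + 3 = 11
  side 4: 8 + 3 = 11
  side 5: 7 + 2 = 9
  side 6: 6 = 6
This matches the lower bound, so 6 is optimal.

6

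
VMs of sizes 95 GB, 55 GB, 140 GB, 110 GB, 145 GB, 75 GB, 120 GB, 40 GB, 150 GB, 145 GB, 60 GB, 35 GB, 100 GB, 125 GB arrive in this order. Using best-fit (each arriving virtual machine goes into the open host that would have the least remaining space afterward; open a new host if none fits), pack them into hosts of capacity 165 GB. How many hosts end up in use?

  95 → host 1 (new)  [load 95/165]
  55 → host 1  [load 150/165]
  140 → host 2 (new)  [load 140/165]
  110 → host 3 (new)  [load 110/165]
  145 → host 4 (new)  [load 145/165]
  75 → host 5 (new)  [load 75/165]
  120 → host 6 (new)  [load 120/165]
  40 → host 6  [load 160/165]
  150 → host 7 (new)  [load 150/165]
  145 → host 8 (new)  [load 145/165]
  60 → host 5  [load 135/165]
  35 → host 3  [load 145/165]
  100 → host 9 (new)  [load 100/165]
  125 → host 10 (new)  [load 125/165]
10 hosts opened.

10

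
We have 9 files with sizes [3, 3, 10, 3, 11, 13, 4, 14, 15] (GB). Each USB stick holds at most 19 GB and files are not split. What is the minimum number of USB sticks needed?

5

Total = 15 + 14 + 13 + 11 + 10 + 4 + 3 + 3 + 3 = 76 GB.
Lower bound: ⌈76/19⌉ = 4 USB sticks.
Also, 5 files each exceed 19/2 GB, and no two of those can share a USB stick, so at least 5 USB sticks are needed.
A packing using 5 USB sticks:
  USB stick 1: 15 + 4 = 19
  USB stick 2: 14 + 3 = 17
  USB stick 3: 13 + 3 + 3 = 19
  USB stick 4: 11 = 11
  USB stick 5: 10 = 10
This matches the lower bound, so 5 is optimal.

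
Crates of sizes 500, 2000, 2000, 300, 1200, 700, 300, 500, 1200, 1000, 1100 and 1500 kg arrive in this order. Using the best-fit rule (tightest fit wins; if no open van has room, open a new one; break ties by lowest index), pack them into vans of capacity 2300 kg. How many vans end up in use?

  500 → van 1 (new)  [load 500/2300]
  2000 → van 2 (new)  [load 2000/2300]
  2000 → van 3 (new)  [load 2000/2300]
  300 → van 2  [load 2300/2300]
  1200 → van 1  [load 1700/2300]
  700 → van 4 (new)  [load 700/2300]
  300 → van 3  [load 2300/2300]
  500 → van 1  [load 2200/2300]
  1200 → van 4  [load 1900/2300]
  1000 → van 5 (new)  [load 1000/2300]
  1100 → van 5  [load 2100/2300]
  1500 → van 6 (new)  [load 1500/2300]
6 vans opened.

6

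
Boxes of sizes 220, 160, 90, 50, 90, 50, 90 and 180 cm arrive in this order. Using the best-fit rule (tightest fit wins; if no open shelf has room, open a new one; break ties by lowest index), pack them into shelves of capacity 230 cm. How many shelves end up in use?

5

  220 → shelf 1 (new)  [load 220/230]
  160 → shelf 2 (new)  [load 160/230]
  90 → shelf 3 (new)  [load 90/230]
  50 → shelf 2  [load 210/230]
  90 → shelf 3  [load 180/230]
  50 → shelf 3  [load 230/230]
  90 → shelf 4 (new)  [load 90/230]
  180 → shelf 5 (new)  [load 180/230]
5 shelves opened.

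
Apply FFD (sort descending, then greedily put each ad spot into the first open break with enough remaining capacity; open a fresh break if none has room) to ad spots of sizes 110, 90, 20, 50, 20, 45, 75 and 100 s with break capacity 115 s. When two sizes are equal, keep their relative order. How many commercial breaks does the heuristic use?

5

Sorted descending: 110, 100, 90, 75, 50, 45, 20, 20.
  110 → break 1 (new)  [load 110/115]
  100 → break 2 (new)  [load 100/115]
  90 → break 3 (new)  [load 90/115]
  75 → break 4 (new)  [load 75/115]
  50 → break 5 (new)  [load 50/115]
  45 → break 5  [load 95/115]
  20 → break 3  [load 110/115]
  20 → break 4  [load 95/115]
5 commercial breaks opened.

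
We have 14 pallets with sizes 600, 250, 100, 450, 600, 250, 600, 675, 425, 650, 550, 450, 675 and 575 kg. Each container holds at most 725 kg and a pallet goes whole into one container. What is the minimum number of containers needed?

11

Total = 675 + 675 + 650 + 600 + 600 + 600 + 575 + 550 + 450 + 450 + 425 + 250 + 250 + 100 = 6850 kg.
Lower bound: ⌈6850/725⌉ = 10 containers.
Also, 11 pallets each exceed 725/2 kg, and no two of those can share a container, so at least 11 containers are needed.
A packing using 11 containers:
  container 1: 675 = 675
  container 2: 675 = 675
  container 3: 650 = 650
  container 4: 600 + 100 = 700
  container 5: 600 = 600
  container 6: 600 = 600
  container 7: 575 = 575
  container 8: 550 = 550
  container 9: 450 + 250 = 700
  container 10: 450 + 250 = 700
  container 11: 425 = 425
This matches the lower bound, so 11 is optimal.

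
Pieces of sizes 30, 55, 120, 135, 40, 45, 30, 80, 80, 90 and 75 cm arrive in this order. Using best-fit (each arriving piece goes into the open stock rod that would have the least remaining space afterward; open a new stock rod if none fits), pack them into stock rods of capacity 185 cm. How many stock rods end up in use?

  30 → stock rod 1 (new)  [load 30/185]
  55 → stock rod 1  [load 85/185]
  120 → stock rod 2 (new)  [load 120/185]
  135 → stock rod 3 (new)  [load 135/185]
  40 → stock rod 3  [load 175/185]
  45 → stock rod 2  [load 165/185]
  30 → stock rod 1  [load 115/185]
  80 → stock rod 4 (new)  [load 80/185]
  80 → stock rod 4  [load 160/185]
  90 → stock rod 5 (new)  [load 90/185]
  75 → stock rod 5  [load 165/185]
5 stock rods opened.

5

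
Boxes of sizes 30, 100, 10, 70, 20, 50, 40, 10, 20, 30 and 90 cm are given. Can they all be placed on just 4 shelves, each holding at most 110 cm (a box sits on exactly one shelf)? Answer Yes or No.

Total = 470 cm; ⌈470/110⌉ = 5.
At least 5 shelves are required, but only 4 are allowed.

No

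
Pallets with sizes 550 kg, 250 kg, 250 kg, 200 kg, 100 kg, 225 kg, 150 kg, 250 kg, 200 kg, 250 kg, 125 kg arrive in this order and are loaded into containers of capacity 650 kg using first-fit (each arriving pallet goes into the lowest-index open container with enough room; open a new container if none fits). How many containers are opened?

  550 → container 1 (new)  [load 550/650]
  250 → container 2 (new)  [load 250/650]
  250 → container 2  [load 500/650]
  200 → container 3 (new)  [load 200/650]
  100 → container 1  [load 650/650]
  225 → container 3  [load 425/650]
  150 → container 2  [load 650/650]
  250 → container 4 (new)  [load 250/650]
  200 → container 3  [load 625/650]
  250 → container 4  [load 500/650]
  125 → container 4  [load 625/650]
4 containers opened.

4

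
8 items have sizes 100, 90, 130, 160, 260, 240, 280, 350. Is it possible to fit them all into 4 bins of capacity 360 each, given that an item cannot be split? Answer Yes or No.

Total = 1610; ⌈1610/360⌉ = 5.
At least 5 bins are required, but only 4 are allowed.

No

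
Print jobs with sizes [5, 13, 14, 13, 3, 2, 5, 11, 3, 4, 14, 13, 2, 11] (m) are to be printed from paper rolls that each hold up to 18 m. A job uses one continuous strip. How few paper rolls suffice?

7

Total = 14 + 14 + 13 + 13 + 13 + 11 + 11 + 5 + 5 + 4 + 3 + 3 + 2 + 2 = 113 m.
Lower bound: ⌈113/18⌉ = 7 paper rolls.
A packing using 7 paper rolls:
  roll 1: 14 + 4 = 18
  roll 2: 14 + 3 = 17
  roll 3: 13 + 5 = 18
  roll 4: 13 + 5 = 18
  roll 5: 13 + 3 + 2 = 18
  roll 6: 11 + 2 = 13
  roll 7: 11 = 11
This matches the lower bound, so 7 is optimal.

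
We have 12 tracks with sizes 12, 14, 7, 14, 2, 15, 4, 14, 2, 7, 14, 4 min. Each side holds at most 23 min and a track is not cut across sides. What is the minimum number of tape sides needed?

Total = 15 + 14 + 14 + 14 + 14 + 12 + 7 + 7 + 4 + 4 + 2 + 2 = 109 min.
Lower bound: ⌈109/23⌉ = 5 tape sides.
Also, 6 tracks each exceed 23/2 min, and no two of those can share a side, so at least 6 tape sides are needed.
A packing using 6 tape sides:
  side 1: 15 + 7 = 22
  side 2: 14 + 7 + 2 = 23
  side 3: 14 + 4 + 4 = 22
  side 4: 14 + 2 = 16
  side 5: 14 = 14
  side 6: 12 = 12
This matches the lower bound, so 6 is optimal.

6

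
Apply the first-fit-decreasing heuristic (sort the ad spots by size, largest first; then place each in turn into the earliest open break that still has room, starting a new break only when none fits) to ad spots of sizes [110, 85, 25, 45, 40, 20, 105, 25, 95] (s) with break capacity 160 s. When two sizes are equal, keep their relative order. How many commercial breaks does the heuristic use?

4

Sorted descending: 110, 105, 95, 85, 45, 40, 25, 25, 20.
  110 → break 1 (new)  [load 110/160]
  105 → break 2 (new)  [load 105/160]
  95 → break 3 (new)  [load 95/160]
  85 → break 4 (new)  [load 85/160]
  45 → break 1  [load 155/160]
  40 → break 2  [load 145/160]
  25 → break 3  [load 120/160]
  25 → break 3  [load 145/160]
  20 → break 4  [load 105/160]
4 commercial breaks opened.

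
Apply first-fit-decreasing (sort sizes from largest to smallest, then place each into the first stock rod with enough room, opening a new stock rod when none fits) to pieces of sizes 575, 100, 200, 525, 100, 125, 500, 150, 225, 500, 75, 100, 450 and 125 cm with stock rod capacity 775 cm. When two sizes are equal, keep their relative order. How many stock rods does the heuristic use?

Sorted descending: 575, 525, 500, 500, 450, 225, 200, 150, 125, 125, 100, 100, 100, 75.
  575 → stock rod 1 (new)  [load 575/775]
  525 → stock rod 2 (new)  [load 525/775]
  500 → stock rod 3 (new)  [load 500/775]
  500 → stock rod 4 (new)  [load 500/775]
  450 → stock rod 5 (new)  [load 450/775]
  225 → stock rod 2  [load 750/775]
  200 → stock rod 1  [load 775/775]
  150 → stock rod 3  [load 650/775]
  125 → stock rod 3  [load 775/775]
  125 → stock rod 4  [load 625/775]
  100 → stock rod 4  [load 725/775]
  100 → stock rod 5  [load 550/775]
  100 → stock rod 5  [load 650/775]
  75 → stock rod 5  [load 725/775]
5 stock rods opened.

5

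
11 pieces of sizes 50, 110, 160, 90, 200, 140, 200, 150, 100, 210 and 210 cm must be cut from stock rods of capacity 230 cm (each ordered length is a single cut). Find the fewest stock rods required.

8

Total = 210 + 210 + 200 + 200 + 160 + 150 + 140 + 110 + 100 + 90 + 50 = 1620 cm.
Lower bound: ⌈1620/230⌉ = 8 stock rods.
A packing using 8 stock rods:
  stock rod 1: 210 = 210
  stock rod 2: 210 = 210
  stock rod 3: 200 = 200
  stock rod 4: 200 = 200
  stock rod 5: 160 + 50 = 210
  stock rod 6: 150 = 150
  stock rod 7: 140 + 90 = 230
  stock rod 8: 110 + 100 = 210
This matches the lower bound, so 8 is optimal.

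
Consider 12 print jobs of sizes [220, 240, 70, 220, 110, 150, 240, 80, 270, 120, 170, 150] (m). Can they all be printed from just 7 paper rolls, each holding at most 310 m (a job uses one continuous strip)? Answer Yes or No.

No

Total = 2040 m; ⌈2040/310⌉ = 7.
The bound of 7 does not rule out 7, but exhaustive search shows no assignment into 7 paper rolls of capacity 310 m exists — the minimum is 8.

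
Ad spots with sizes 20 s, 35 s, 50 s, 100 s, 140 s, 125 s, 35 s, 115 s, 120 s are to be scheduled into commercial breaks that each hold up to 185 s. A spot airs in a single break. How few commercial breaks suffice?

5

Total = 140 + 125 + 120 + 115 + 100 + 50 + 35 + 35 + 20 = 740 s.
Lower bound: ⌈740/185⌉ = 4 commercial breaks.
Also, 5 ad spots each exceed 185/2 s, and no two of those can share a break, so at least 5 commercial breaks are needed.
A packing using 5 commercial breaks:
  break 1: 140 + 35 = 175
  break 2: 125 + 50 = 175
  break 3: 120 + 35 + 20 = 175
  break 4: 115 = 115
  break 5: 100 = 100
This matches the lower bound, so 5 is optimal.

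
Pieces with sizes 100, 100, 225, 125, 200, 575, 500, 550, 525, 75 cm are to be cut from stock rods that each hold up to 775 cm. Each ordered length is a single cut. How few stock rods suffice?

4

Total = 575 + 550 + 525 + 500 + 225 + 200 + 125 + 100 + 100 + 75 = 2975 cm.
Lower bound: ⌈2975/775⌉ = 4 stock rods.
A packing using 4 stock rods:
  stock rod 1: 575 + 200 = 775
  stock rod 2: 550 + 225 = 775
  stock rod 3: 525 + 125 + 100 = 750
  stock rod 4: 500 + 100 + 75 = 675
This matches the lower bound, so 4 is optimal.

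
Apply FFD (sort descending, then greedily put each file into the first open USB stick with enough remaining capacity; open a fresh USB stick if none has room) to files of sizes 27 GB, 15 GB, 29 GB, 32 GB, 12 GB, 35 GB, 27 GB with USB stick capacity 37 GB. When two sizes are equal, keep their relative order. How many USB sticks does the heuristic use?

6

Sorted descending: 35, 32, 29, 27, 27, 15, 12.
  35 → USB stick 1 (new)  [load 35/37]
  32 → USB stick 2 (new)  [load 32/37]
  29 → USB stick 3 (new)  [load 29/37]
  27 → USB stick 4 (new)  [load 27/37]
  27 → USB stick 5 (new)  [load 27/37]
  15 → USB stick 6 (new)  [load 15/37]
  12 → USB stick 6  [load 27/37]
6 USB sticks opened.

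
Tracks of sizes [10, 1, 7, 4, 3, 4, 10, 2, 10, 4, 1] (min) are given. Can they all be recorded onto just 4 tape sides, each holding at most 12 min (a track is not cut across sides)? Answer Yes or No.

Total = 56 min; ⌈56/12⌉ = 5.
At least 5 tape sides are required, but only 4 are allowed.

No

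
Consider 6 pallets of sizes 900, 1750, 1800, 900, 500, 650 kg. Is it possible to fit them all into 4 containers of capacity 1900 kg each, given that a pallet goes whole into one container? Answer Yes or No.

Yes

A valid assignment using 4 containers:
  container 1: 1800 = 1800
  container 2: 1750 = 1750
  container 3: 900 + 900 = 1800
  container 4: 650 + 500 = 1150
Every load is within 1900 kg, so 4 containers suffice.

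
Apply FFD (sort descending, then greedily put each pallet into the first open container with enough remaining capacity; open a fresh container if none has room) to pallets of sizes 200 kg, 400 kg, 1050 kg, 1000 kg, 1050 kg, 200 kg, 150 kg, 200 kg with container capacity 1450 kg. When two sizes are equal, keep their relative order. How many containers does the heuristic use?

Sorted descending: 1050, 1050, 1000, 400, 200, 200, 200, 150.
  1050 → container 1 (new)  [load 1050/1450]
  1050 → container 2 (new)  [load 1050/1450]
  1000 → container 3 (new)  [load 1000/1450]
  400 → container 1  [load 1450/1450]
  200 → container 2  [load 1250/1450]
  200 → container 2  [load 1450/1450]
  200 → container 3  [load 1200/1450]
  150 → container 3  [load 1350/1450]
3 containers opened.

3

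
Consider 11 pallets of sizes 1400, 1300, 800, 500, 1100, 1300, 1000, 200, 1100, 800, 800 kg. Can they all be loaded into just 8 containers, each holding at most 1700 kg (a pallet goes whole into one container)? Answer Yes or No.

Yes

A valid assignment using 8 containers:
  container 1: 1400 + 200 = 1600
  container 2: 1300 = 1300
  container 3: 1300 = 1300
  container 4: 1100 + 500 = 1600
  container 5: 1100 = 1100
  container 6: 1000 = 1000
  container 7: 800 + 800 = 1600
  container 8: 800 = 800
Every load is within 1700 kg, so 8 containers suffice.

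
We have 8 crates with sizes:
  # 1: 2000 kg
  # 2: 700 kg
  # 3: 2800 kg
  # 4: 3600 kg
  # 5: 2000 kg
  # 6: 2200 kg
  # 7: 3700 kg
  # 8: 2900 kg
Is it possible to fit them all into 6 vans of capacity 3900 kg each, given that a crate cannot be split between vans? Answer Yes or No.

Total = 19900 kg; ⌈19900/3900⌉ = 6.
7 crates each exceed half the capacity and cannot share a van, forcing at least 7 vans.
At least 7 vans are required, but only 6 are allowed.

No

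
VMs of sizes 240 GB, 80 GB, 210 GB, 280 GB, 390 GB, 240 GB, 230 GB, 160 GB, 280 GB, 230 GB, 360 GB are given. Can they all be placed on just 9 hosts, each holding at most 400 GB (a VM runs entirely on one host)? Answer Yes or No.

A valid assignment using 9 hosts:
  host 1: 390 = 390
  host 2: 360 = 360
  host 3: 280 + 80 = 360
  host 4: 280 = 280
  host 5: 240 + 160 = 400
  host 6: 240 = 240
  host 7: 230 = 230
  host 8: 230 = 230
  host 9: 210 = 210
Every load is within 400 GB, so 9 hosts suffice.

Yes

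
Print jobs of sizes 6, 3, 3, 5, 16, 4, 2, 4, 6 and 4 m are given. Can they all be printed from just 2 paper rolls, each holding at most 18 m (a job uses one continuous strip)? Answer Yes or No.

Total = 53 m; ⌈53/18⌉ = 3.
At least 3 paper rolls are required, but only 2 are allowed.

No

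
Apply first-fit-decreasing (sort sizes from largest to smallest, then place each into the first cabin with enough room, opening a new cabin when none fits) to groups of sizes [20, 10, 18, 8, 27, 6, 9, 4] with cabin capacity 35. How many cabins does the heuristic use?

Sorted descending: 27, 20, 18, 10, 9, 8, 6, 4.
  27 → cabin 1 (new)  [load 27/35]
  20 → cabin 2 (new)  [load 20/35]
  18 → cabin 3 (new)  [load 18/35]
  10 → cabin 2  [load 30/35]
  9 → cabin 3  [load 27/35]
  8 → cabin 1  [load 35/35]
  6 → cabin 3  [load 33/35]
  4 → cabin 2  [load 34/35]
3 cabins opened.

3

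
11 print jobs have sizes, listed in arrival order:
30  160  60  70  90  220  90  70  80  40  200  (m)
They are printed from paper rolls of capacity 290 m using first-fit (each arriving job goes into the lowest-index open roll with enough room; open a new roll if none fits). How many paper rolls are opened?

  30 → roll 1 (new)  [load 30/290]
  160 → roll 1  [load 190/290]
  60 → roll 1  [load 250/290]
  70 → roll 2 (new)  [load 70/290]
  90 → roll 2  [load 160/290]
  220 → roll 3 (new)  [load 220/290]
  90 → roll 2  [load 250/290]
  70 → roll 3  [load 290/290]
  80 → roll 4 (new)  [load 80/290]
  40 → roll 1  [load 290/290]
  200 → roll 4  [load 280/290]
4 paper rolls opened.

4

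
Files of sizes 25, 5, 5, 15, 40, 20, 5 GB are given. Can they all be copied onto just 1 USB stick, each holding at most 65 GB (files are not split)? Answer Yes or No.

Total = 115 GB; ⌈115/65⌉ = 2.
At least 2 USB sticks are required, but only 1 is allowed.

No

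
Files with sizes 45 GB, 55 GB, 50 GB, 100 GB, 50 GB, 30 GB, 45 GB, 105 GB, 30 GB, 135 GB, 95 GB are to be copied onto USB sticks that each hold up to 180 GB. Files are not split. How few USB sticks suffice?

5

Total = 135 + 105 + 100 + 95 + 55 + 50 + 50 + 45 + 45 + 30 + 30 = 740 GB.
Lower bound: ⌈740/180⌉ = 5 USB sticks.
A packing using 5 USB sticks:
  USB stick 1: 135 + 45 = 180
  USB stick 2: 105 + 55 = 160
  USB stick 3: 100 + 50 + 30 = 180
  USB stick 4: 95 + 50 + 30 = 175
  USB stick 5: 45 = 45
This matches the lower bound, so 5 is optimal.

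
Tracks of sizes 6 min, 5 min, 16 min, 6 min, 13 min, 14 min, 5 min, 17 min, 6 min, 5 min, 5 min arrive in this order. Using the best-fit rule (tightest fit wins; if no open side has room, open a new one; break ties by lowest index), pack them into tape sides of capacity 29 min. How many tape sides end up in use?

  6 → side 1 (new)  [load 6/29]
  5 → side 1  [load 11/29]
  16 → side 1  [load 27/29]
  6 → side 2 (new)  [load 6/29]
  13 → side 2  [load 19/29]
  14 → side 3 (new)  [load 14/29]
  5 → side 2  [load 24/29]
  17 → side 4 (new)  [load 17/29]
  6 → side 4  [load 23/29]
  5 → side 2  [load 29/29]
  5 → side 4  [load 28/29]
4 tape sides opened.

4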